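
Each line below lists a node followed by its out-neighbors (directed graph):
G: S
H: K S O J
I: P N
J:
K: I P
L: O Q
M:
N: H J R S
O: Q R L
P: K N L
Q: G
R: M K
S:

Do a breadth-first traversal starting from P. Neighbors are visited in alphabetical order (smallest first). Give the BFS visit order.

P -> K -> L -> N -> I -> O -> Q -> H -> J -> R -> S -> G -> M

Visit P; enqueue K, L, N → queue [K, L, N]
Visit K; enqueue I → queue [L, N, I]
Visit L; enqueue O, Q → queue [N, I, O, Q]
Visit N; enqueue H, J, R, S → queue [I, O, Q, H, J, R, S]
Visit I → queue [O, Q, H, J, R, S]
Visit O → queue [Q, H, J, R, S]
Visit Q; enqueue G → queue [H, J, R, S, G]
Visit H → queue [J, R, S, G]
Visit J → queue [R, S, G]
Visit R; enqueue M → queue [S, G, M]
Visit S → queue [G, M]
Visit G → queue [M]
Visit M → queue []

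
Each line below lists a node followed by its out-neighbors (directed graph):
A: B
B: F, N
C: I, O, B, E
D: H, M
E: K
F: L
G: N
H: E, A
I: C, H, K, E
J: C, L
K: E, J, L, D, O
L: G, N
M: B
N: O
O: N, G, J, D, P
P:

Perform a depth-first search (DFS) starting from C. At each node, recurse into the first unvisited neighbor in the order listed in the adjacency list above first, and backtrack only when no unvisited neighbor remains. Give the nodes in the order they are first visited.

Visit C
C → I
I → H
H → E
E → K
K → J
J → L
L → G
G → N
N → O
O → D
D → M
M → B
B → F
O → P
H → A

C, I, H, E, K, J, L, G, N, O, D, M, B, F, P, A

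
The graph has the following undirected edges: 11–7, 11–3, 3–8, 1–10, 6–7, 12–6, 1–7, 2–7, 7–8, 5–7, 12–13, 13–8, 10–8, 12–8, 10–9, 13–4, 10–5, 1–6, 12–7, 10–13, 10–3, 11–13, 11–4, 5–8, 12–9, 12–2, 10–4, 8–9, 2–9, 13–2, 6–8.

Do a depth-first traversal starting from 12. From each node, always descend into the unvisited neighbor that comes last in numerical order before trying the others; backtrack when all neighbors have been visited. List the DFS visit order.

Visit 12
12 → 13
13 → 11
11 → 7
7 → 8
8 → 10
10 → 9
9 → 2
10 → 5
10 → 4
10 → 3
10 → 1
1 → 6

12 -> 13 -> 11 -> 7 -> 8 -> 10 -> 9 -> 2 -> 5 -> 4 -> 3 -> 1 -> 6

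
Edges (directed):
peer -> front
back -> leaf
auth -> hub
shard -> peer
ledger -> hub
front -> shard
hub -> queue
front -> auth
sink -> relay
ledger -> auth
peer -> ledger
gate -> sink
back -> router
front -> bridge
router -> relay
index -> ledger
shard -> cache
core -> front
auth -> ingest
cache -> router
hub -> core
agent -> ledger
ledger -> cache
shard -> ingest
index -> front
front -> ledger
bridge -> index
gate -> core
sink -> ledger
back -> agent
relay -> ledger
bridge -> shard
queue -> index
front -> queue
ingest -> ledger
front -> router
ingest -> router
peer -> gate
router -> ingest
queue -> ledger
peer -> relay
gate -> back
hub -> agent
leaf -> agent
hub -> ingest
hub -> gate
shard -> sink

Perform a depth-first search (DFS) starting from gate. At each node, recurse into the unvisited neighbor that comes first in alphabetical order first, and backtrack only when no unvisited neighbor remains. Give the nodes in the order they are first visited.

gate -> back -> agent -> ledger -> auth -> hub -> core -> front -> bridge -> index -> shard -> cache -> router -> ingest -> relay -> peer -> sink -> queue -> leaf

Visit gate
gate → back
back → agent
agent → ledger
ledger → auth
auth → hub
hub → core
core → front
front → bridge
bridge → index
bridge → shard
shard → cache
cache → router
router → ingest
router → relay
shard → peer
shard → sink
front → queue
back → leaf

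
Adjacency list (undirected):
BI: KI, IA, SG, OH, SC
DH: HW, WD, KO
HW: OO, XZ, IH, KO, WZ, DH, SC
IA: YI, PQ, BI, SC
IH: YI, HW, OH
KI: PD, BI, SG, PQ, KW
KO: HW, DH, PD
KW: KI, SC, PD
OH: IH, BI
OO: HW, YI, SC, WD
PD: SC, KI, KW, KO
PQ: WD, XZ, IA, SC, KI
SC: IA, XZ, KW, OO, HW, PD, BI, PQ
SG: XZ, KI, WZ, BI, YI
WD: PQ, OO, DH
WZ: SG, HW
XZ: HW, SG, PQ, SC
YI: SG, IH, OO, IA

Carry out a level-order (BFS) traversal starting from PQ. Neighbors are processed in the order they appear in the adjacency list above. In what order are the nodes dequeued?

PQ → WD → XZ → IA → SC → KI → OO → DH → HW → SG → YI → BI → KW → PD → KO → IH → WZ → OH

Visit PQ; enqueue WD, XZ, IA, SC, KI → queue [WD, XZ, IA, SC, KI]
Visit WD; enqueue OO, DH → queue [XZ, IA, SC, KI, OO, DH]
Visit XZ; enqueue HW, SG → queue [IA, SC, KI, OO, DH, HW, SG]
Visit IA; enqueue YI, BI → queue [SC, KI, OO, DH, HW, SG, YI, BI]
Visit SC; enqueue KW, PD → queue [KI, OO, DH, HW, SG, YI, BI, KW, PD]
Visit KI → queue [OO, DH, HW, SG, YI, BI, KW, PD]
Visit OO → queue [DH, HW, SG, YI, BI, KW, PD]
Visit DH; enqueue KO → queue [HW, SG, YI, BI, KW, PD, KO]
Visit HW; enqueue IH, WZ → queue [SG, YI, BI, KW, PD, KO, IH, WZ]
Visit SG → queue [YI, BI, KW, PD, KO, IH, WZ]
Visit YI → queue [BI, KW, PD, KO, IH, WZ]
Visit BI; enqueue OH → queue [KW, PD, KO, IH, WZ, OH]
Visit KW → queue [PD, KO, IH, WZ, OH]
Visit PD → queue [KO, IH, WZ, OH]
Visit KO → queue [IH, WZ, OH]
Visit IH → queue [WZ, OH]
Visit WZ → queue [OH]
Visit OH → queue []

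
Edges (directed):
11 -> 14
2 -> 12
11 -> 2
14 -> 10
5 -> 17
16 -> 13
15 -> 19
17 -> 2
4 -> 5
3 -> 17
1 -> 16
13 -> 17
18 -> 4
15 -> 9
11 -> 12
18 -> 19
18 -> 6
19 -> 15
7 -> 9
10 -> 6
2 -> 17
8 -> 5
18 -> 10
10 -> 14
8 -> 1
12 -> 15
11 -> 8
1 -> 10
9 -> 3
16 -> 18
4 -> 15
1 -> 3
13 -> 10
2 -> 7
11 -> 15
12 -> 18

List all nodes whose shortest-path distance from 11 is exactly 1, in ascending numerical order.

2, 8, 12, 14, 15

Level 0: 11
Level 1: 2, 8, 12, 14, 15
Level 2: 1, 5, 7, 9, 10, 17, 18, 19
Level 3: 3, 4, 6, 16
Level 4: 13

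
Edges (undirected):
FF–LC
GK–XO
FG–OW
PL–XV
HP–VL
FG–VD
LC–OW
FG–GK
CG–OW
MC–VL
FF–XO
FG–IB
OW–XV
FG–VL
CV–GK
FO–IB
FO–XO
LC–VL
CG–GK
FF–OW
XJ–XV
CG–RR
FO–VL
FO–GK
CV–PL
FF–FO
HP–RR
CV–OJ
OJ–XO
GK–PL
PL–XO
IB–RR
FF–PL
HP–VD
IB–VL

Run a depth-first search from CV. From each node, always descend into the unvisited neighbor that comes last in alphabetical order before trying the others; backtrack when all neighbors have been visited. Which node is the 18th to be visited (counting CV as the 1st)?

FF

Visit CV
CV → PL
PL → XV
XV → XJ
XV → OW
OW → LC
LC → VL
VL → MC
VL → IB
IB → RR
RR → HP
HP → VD
VD → FG
FG → GK
GK → XO
XO → OJ
XO → FO
FO → FF
GK → CG

Visit order: CV, PL, XV, XJ, OW, LC, VL, MC, IB, RR, HP, VD, FG, GK, XO, OJ, FO, FF, CG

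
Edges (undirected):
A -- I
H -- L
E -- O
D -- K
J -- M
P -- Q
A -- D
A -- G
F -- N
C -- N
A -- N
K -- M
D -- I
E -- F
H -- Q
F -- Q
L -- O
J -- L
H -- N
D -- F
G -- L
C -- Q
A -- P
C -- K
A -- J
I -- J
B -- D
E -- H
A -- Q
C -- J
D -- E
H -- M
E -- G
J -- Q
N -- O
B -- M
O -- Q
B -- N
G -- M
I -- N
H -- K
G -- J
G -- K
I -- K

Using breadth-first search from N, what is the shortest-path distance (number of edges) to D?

2

Level 0: N
Level 1: A, B, C, F, H, I, O
Level 2: D, E, G, J, K, L, M, P, Q
D first appears at level 2.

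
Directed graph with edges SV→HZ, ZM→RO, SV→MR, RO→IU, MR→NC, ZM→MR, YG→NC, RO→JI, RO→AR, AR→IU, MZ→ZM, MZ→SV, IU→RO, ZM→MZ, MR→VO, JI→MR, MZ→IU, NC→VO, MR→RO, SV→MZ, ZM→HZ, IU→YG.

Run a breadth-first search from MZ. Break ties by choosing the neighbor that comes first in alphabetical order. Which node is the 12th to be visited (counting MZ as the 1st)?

Visit MZ; enqueue IU, SV, ZM → queue [IU, SV, ZM]
Visit IU; enqueue RO, YG → queue [SV, ZM, RO, YG]
Visit SV; enqueue HZ, MR → queue [ZM, RO, YG, HZ, MR]
Visit ZM → queue [RO, YG, HZ, MR]
Visit RO; enqueue AR, JI → queue [YG, HZ, MR, AR, JI]
Visit YG; enqueue NC → queue [HZ, MR, AR, JI, NC]
Visit HZ → queue [MR, AR, JI, NC]
Visit MR; enqueue VO → queue [AR, JI, NC, VO]
Visit AR → queue [JI, NC, VO]
Visit JI → queue [NC, VO]
Visit NC → queue [VO]
Visit VO → queue []

Visit order: MZ, IU, SV, ZM, RO, YG, HZ, MR, AR, JI, NC, VO

VO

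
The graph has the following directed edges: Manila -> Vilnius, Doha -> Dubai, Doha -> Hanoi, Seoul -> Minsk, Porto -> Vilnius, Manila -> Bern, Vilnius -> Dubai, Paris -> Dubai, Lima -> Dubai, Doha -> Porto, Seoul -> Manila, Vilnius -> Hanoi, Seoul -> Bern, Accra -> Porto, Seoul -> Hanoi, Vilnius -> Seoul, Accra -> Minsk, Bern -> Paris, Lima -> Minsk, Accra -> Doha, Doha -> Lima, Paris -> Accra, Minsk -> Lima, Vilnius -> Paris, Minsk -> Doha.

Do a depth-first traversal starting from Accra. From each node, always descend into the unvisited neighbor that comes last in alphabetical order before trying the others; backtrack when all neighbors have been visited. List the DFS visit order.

Visit Accra
Accra → Porto
Porto → Vilnius
Vilnius → Seoul
Seoul → Minsk
Minsk → Lima
Lima → Dubai
Minsk → Doha
Doha → Hanoi
Seoul → Manila
Manila → Bern
Bern → Paris

Accra → Porto → Vilnius → Seoul → Minsk → Lima → Dubai → Doha → Hanoi → Manila → Bern → Paris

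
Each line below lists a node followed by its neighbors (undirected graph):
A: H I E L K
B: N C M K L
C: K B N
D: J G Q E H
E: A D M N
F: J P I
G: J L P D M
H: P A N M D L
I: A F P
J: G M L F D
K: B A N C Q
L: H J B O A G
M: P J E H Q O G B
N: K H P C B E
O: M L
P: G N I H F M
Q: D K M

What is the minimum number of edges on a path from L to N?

2

Level 0: L
Level 1: A, B, G, H, J, O
Level 2: C, D, E, F, I, K, M, N, P
Level 3: Q
N first appears at level 2.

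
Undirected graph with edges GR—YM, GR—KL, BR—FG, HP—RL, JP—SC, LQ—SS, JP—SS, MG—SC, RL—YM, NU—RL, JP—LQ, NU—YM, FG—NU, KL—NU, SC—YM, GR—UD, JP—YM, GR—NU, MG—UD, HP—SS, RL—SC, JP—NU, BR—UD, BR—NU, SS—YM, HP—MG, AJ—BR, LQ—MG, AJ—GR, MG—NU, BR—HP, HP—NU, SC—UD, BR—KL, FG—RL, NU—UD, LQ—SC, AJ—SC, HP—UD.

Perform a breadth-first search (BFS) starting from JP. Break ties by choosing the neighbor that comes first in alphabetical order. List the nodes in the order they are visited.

JP -> LQ -> NU -> SC -> SS -> YM -> MG -> BR -> FG -> GR -> HP -> KL -> RL -> UD -> AJ

Visit JP; enqueue LQ, NU, SC, SS, YM → queue [LQ, NU, SC, SS, YM]
Visit LQ; enqueue MG → queue [NU, SC, SS, YM, MG]
Visit NU; enqueue BR, FG, GR, HP, KL, RL, UD → queue [SC, SS, YM, MG, BR, FG, GR, HP, KL, RL, UD]
Visit SC; enqueue AJ → queue [SS, YM, MG, BR, FG, GR, HP, KL, RL, UD, AJ]
Visit SS → queue [YM, MG, BR, FG, GR, HP, KL, RL, UD, AJ]
Visit YM → queue [MG, BR, FG, GR, HP, KL, RL, UD, AJ]
Visit MG → queue [BR, FG, GR, HP, KL, RL, UD, AJ]
Visit BR → queue [FG, GR, HP, KL, RL, UD, AJ]
Visit FG → queue [GR, HP, KL, RL, UD, AJ]
Visit GR → queue [HP, KL, RL, UD, AJ]
Visit HP → queue [KL, RL, UD, AJ]
Visit KL → queue [RL, UD, AJ]
Visit RL → queue [UD, AJ]
Visit UD → queue [AJ]
Visit AJ → queue []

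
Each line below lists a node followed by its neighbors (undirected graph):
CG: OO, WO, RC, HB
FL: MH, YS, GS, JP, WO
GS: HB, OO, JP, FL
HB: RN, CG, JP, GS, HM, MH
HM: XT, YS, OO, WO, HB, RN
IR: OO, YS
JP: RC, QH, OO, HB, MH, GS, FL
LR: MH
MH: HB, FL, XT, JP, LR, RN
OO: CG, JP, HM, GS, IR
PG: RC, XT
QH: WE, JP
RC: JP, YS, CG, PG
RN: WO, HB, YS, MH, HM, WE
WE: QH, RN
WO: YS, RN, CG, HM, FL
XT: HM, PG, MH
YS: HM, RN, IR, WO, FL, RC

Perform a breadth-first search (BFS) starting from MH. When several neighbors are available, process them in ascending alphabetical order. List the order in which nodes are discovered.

MH FL HB JP LR RN XT GS WO YS CG HM OO QH RC WE PG IR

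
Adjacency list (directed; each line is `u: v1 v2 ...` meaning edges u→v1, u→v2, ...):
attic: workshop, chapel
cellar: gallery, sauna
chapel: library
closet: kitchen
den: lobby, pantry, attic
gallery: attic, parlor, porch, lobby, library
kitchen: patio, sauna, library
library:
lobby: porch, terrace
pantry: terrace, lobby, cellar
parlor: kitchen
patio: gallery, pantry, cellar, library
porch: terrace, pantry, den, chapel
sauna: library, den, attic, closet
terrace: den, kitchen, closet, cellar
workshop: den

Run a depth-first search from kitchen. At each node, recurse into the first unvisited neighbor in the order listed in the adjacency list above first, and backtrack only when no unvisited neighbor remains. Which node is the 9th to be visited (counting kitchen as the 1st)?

Visit kitchen
kitchen → patio
patio → gallery
gallery → attic
attic → workshop
workshop → den
den → lobby
lobby → porch
porch → terrace
terrace → closet
terrace → cellar
cellar → sauna
sauna → library
porch → pantry
porch → chapel
gallery → parlor

Visit order: kitchen, patio, gallery, attic, workshop, den, lobby, porch, terrace, closet, cellar, sauna, library, pantry, chapel, parlor

terrace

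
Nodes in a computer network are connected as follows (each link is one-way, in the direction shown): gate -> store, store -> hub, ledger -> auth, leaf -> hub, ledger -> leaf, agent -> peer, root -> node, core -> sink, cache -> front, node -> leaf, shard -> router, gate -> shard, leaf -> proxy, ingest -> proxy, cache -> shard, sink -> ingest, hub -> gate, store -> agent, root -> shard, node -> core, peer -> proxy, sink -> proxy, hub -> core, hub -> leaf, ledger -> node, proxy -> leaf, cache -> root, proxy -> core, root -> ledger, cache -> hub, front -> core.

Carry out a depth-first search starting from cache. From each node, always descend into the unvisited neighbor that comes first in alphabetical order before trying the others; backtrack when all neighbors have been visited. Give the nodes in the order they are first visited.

Visit cache
cache → front
front → core
core → sink
sink → ingest
ingest → proxy
proxy → leaf
leaf → hub
hub → gate
gate → shard
shard → router
gate → store
store → agent
agent → peer
cache → root
root → ledger
ledger → auth
ledger → node

cache → front → core → sink → ingest → proxy → leaf → hub → gate → shard → router → store → agent → peer → root → ledger → auth → node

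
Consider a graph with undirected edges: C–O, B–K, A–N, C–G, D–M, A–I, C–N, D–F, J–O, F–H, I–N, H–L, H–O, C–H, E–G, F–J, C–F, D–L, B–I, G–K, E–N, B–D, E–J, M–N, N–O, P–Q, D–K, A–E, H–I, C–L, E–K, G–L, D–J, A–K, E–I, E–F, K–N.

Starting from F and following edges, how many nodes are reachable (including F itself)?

15

BFS from F visits: F, J, H, E, D, C, O, L, I, N, K, G, A, M, B
Reachable nodes: 15 of 17 total.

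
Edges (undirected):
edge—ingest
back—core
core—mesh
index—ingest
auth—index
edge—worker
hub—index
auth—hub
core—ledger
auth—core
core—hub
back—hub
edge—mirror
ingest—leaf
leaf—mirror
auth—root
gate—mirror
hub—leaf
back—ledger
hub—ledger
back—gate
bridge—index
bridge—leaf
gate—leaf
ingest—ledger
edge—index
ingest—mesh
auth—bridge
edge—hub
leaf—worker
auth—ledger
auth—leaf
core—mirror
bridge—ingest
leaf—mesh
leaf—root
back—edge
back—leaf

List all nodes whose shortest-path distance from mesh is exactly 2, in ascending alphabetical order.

auth, back, bridge, edge, gate, hub, index, ledger, mirror, root, worker

Level 0: mesh
Level 1: core, ingest, leaf
Level 2: auth, back, bridge, edge, gate, hub, index, ledger, mirror, root, worker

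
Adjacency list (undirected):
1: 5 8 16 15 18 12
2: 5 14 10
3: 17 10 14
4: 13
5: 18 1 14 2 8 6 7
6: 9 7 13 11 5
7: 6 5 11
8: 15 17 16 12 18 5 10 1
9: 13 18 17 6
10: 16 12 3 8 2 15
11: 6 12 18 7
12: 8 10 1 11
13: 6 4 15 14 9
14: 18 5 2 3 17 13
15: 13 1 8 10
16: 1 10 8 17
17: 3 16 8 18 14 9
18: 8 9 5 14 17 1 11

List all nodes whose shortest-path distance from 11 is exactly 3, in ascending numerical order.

2, 3, 4, 15, 16

Level 0: 11
Level 1: 6, 7, 12, 18
Level 2: 1, 5, 8, 9, 10, 13, 14, 17
Level 3: 2, 3, 4, 15, 16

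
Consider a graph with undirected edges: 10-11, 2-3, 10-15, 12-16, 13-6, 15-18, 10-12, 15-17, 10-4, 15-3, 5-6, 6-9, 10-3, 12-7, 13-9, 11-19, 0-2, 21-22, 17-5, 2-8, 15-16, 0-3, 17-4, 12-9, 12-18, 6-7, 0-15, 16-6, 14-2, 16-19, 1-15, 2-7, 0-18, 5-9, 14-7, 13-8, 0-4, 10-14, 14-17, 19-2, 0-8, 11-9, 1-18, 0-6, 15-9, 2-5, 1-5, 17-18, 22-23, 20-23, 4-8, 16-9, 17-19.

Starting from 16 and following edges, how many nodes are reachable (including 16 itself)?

BFS from 16 visits: 16, 19, 15, 12, 9, 6, 17, 11, 2, 18, 10, 3, 1, 0, 7, 13, 5, 14, 4, 8
Reachable nodes: 20 of 24 total.

20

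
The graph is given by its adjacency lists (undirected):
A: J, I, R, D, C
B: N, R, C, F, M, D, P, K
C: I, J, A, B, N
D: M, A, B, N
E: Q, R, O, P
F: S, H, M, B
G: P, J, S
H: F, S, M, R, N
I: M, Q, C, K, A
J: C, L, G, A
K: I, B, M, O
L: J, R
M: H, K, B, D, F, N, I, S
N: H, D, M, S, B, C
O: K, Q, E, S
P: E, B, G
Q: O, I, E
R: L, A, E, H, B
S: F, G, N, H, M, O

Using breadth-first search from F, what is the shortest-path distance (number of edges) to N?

Level 0: F
Level 1: B, H, M, S
Level 2: C, D, G, I, K, N, O, P, R
Level 3: A, E, J, L, Q
N first appears at level 2.

2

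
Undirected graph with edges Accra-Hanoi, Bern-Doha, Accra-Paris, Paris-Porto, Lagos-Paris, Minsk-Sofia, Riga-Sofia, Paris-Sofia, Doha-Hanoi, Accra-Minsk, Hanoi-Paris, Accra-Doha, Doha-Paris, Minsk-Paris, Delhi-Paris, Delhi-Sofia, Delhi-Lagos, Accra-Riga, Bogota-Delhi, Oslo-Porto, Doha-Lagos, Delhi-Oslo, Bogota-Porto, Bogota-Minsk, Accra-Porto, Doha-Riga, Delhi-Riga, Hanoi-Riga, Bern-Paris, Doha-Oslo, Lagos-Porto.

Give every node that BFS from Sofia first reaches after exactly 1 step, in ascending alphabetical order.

Delhi, Minsk, Paris, Riga

Level 0: Sofia
Level 1: Delhi, Minsk, Paris, Riga
Level 2: Accra, Bern, Bogota, Doha, Hanoi, Lagos, Oslo, Porto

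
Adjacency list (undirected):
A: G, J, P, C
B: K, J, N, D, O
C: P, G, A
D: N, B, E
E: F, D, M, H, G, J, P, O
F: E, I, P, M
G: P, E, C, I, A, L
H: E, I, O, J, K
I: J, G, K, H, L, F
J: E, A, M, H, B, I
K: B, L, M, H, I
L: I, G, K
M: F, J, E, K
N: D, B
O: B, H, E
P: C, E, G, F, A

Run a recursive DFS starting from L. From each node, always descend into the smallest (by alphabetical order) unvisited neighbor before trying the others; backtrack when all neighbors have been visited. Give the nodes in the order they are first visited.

Visit L
L → G
G → A
A → C
C → P
P → E
E → D
D → B
B → J
J → H
H → I
I → F
F → M
M → K
H → O
B → N

L, G, A, C, P, E, D, B, J, H, I, F, M, K, O, N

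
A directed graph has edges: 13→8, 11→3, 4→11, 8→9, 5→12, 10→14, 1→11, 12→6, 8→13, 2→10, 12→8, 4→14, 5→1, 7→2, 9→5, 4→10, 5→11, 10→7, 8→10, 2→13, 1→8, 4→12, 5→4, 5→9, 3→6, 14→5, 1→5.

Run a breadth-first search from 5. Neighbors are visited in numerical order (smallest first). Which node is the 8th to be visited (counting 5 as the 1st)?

10

Visit 5; enqueue 1, 4, 9, 11, 12 → queue [1, 4, 9, 11, 12]
Visit 1; enqueue 8 → queue [4, 9, 11, 12, 8]
Visit 4; enqueue 10, 14 → queue [9, 11, 12, 8, 10, 14]
Visit 9 → queue [11, 12, 8, 10, 14]
Visit 11; enqueue 3 → queue [12, 8, 10, 14, 3]
Visit 12; enqueue 6 → queue [8, 10, 14, 3, 6]
Visit 8; enqueue 13 → queue [10, 14, 3, 6, 13]
Visit 10; enqueue 7 → queue [14, 3, 6, 13, 7]
Visit 14 → queue [3, 6, 13, 7]
Visit 3 → queue [6, 13, 7]
Visit 6 → queue [13, 7]
Visit 13 → queue [7]
Visit 7; enqueue 2 → queue [2]
Visit 2 → queue []

Visit order: 5, 1, 4, 9, 11, 12, 8, 10, 14, 3, 6, 13, 7, 2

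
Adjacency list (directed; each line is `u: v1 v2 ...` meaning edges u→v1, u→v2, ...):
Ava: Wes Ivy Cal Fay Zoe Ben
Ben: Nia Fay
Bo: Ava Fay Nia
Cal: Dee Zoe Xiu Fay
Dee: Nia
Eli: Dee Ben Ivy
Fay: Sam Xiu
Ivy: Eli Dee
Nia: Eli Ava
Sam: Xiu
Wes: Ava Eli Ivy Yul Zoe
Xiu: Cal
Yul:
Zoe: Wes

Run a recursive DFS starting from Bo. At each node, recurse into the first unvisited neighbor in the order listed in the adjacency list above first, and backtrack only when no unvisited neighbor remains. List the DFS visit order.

Visit Bo
Bo → Ava
Ava → Wes
Wes → Eli
Eli → Dee
Dee → Nia
Eli → Ben
Ben → Fay
Fay → Sam
Sam → Xiu
Xiu → Cal
Cal → Zoe
Eli → Ivy
Wes → Yul

Bo, Ava, Wes, Eli, Dee, Nia, Ben, Fay, Sam, Xiu, Cal, Zoe, Ivy, Yul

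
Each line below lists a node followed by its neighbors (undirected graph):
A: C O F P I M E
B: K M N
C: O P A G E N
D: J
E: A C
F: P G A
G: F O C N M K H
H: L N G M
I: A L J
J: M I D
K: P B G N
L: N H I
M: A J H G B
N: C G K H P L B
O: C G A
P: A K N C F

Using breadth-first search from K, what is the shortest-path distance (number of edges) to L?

Level 0: K
Level 1: B, G, N, P
Level 2: A, C, F, H, L, M, O
Level 3: E, I, J
Level 4: D
L first appears at level 2.

2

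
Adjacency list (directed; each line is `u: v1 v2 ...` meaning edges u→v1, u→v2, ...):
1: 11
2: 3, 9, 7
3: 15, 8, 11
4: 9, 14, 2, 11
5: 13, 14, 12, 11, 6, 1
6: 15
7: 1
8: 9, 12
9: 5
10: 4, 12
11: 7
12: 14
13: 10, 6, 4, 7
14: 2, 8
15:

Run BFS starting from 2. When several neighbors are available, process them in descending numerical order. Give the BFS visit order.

Visit 2; enqueue 9, 7, 3 → queue [9, 7, 3]
Visit 9; enqueue 5 → queue [7, 3, 5]
Visit 7; enqueue 1 → queue [3, 5, 1]
Visit 3; enqueue 15, 11, 8 → queue [5, 1, 15, 11, 8]
Visit 5; enqueue 14, 13, 12, 6 → queue [1, 15, 11, 8, 14, 13, 12, 6]
Visit 1 → queue [15, 11, 8, 14, 13, 12, 6]
Visit 15 → queue [11, 8, 14, 13, 12, 6]
Visit 11 → queue [8, 14, 13, 12, 6]
Visit 8 → queue [14, 13, 12, 6]
Visit 14 → queue [13, 12, 6]
Visit 13; enqueue 10, 4 → queue [12, 6, 10, 4]
Visit 12 → queue [6, 10, 4]
Visit 6 → queue [10, 4]
Visit 10 → queue [4]
Visit 4 → queue []

2 → 9 → 7 → 3 → 5 → 1 → 15 → 11 → 8 → 14 → 13 → 12 → 6 → 10 → 4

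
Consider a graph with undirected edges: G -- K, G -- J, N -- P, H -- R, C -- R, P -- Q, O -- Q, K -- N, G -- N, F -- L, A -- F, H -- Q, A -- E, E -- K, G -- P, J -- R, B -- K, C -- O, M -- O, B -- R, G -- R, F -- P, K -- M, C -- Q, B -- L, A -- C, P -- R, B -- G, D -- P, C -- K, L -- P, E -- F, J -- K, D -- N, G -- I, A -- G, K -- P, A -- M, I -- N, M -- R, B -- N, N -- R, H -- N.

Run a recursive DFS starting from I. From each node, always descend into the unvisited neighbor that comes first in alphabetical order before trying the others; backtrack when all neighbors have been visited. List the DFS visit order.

Visit I
I → G
G → A
A → C
C → K
K → B
B → L
L → F
F → E
F → P
P → D
D → N
N → H
H → Q
Q → O
O → M
M → R
R → J

I, G, A, C, K, B, L, F, E, P, D, N, H, Q, O, M, R, J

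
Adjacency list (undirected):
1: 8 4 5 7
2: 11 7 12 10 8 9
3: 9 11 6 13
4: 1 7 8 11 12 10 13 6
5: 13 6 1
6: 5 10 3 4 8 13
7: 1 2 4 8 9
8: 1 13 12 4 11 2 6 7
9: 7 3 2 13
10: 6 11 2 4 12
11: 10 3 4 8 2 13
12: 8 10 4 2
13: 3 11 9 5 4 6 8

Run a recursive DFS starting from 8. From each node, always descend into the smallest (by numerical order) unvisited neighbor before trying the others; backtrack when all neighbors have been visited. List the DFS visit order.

Visit 8
8 → 1
1 → 4
4 → 6
6 → 3
3 → 9
9 → 2
2 → 7
2 → 10
10 → 11
11 → 13
13 → 5
10 → 12

8, 1, 4, 6, 3, 9, 2, 7, 10, 11, 13, 5, 12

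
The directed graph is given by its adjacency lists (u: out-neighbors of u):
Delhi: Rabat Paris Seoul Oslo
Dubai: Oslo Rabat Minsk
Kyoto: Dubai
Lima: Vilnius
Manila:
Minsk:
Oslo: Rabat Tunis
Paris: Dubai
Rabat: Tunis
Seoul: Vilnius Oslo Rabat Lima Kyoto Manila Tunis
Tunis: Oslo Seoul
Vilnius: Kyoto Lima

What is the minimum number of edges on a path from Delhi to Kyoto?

2

Level 0: Delhi
Level 1: Oslo, Paris, Rabat, Seoul
Level 2: Dubai, Kyoto, Lima, Manila, Tunis, Vilnius
Level 3: Minsk
Kyoto first appears at level 2.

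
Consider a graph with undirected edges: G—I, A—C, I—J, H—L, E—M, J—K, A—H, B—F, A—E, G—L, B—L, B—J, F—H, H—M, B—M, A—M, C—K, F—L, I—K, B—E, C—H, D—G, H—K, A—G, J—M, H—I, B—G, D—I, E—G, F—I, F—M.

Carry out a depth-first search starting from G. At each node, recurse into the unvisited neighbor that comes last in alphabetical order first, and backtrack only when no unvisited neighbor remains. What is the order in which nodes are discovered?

G, L, H, M, J, K, I, F, B, E, A, C, D

Visit G
G → L
L → H
H → M
M → J
J → K
K → I
I → F
F → B
B → E
E → A
A → C
I → D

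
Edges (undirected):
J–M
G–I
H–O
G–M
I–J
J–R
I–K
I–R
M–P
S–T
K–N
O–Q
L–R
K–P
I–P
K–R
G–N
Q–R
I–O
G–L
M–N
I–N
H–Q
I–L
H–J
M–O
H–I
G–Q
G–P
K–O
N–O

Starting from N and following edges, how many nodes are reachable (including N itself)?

BFS from N visits: N, G, I, K, M, O, L, P, Q, H, J, R
Reachable nodes: 12 of 14 total.

12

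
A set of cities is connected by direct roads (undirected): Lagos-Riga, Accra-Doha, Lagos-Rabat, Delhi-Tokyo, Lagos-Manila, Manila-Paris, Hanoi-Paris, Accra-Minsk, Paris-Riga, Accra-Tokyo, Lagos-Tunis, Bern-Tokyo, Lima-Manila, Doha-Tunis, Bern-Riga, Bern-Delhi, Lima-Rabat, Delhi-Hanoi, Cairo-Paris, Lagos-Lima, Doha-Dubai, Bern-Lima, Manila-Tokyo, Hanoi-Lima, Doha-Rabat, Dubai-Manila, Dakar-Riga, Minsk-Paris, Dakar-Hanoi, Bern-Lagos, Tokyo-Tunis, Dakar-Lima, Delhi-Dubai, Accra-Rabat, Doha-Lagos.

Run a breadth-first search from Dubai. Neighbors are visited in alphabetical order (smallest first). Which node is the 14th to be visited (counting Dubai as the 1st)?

Riga

Visit Dubai; enqueue Delhi, Doha, Manila → queue [Delhi, Doha, Manila]
Visit Delhi; enqueue Bern, Hanoi, Tokyo → queue [Doha, Manila, Bern, Hanoi, Tokyo]
Visit Doha; enqueue Accra, Lagos, Rabat, Tunis → queue [Manila, Bern, Hanoi, Tokyo, Accra, Lagos, Rabat, Tunis]
Visit Manila; enqueue Lima, Paris → queue [Bern, Hanoi, Tokyo, Accra, Lagos, Rabat, Tunis, Lima, Paris]
Visit Bern; enqueue Riga → queue [Hanoi, Tokyo, Accra, Lagos, Rabat, Tunis, Lima, Paris, Riga]
Visit Hanoi; enqueue Dakar → queue [Tokyo, Accra, Lagos, Rabat, Tunis, Lima, Paris, Riga, Dakar]
Visit Tokyo → queue [Accra, Lagos, Rabat, Tunis, Lima, Paris, Riga, Dakar]
Visit Accra; enqueue Minsk → queue [Lagos, Rabat, Tunis, Lima, Paris, Riga, Dakar, Minsk]
Visit Lagos → queue [Rabat, Tunis, Lima, Paris, Riga, Dakar, Minsk]
Visit Rabat → queue [Tunis, Lima, Paris, Riga, Dakar, Minsk]
Visit Tunis → queue [Lima, Paris, Riga, Dakar, Minsk]
Visit Lima → queue [Paris, Riga, Dakar, Minsk]
Visit Paris; enqueue Cairo → queue [Riga, Dakar, Minsk, Cairo]
Visit Riga → queue [Dakar, Minsk, Cairo]
Visit Dakar → queue [Minsk, Cairo]
Visit Minsk → queue [Cairo]
Visit Cairo → queue []

Visit order: Dubai, Delhi, Doha, Manila, Bern, Hanoi, Tokyo, Accra, Lagos, Rabat, Tunis, Lima, Paris, Riga, Dakar, Minsk, Cairo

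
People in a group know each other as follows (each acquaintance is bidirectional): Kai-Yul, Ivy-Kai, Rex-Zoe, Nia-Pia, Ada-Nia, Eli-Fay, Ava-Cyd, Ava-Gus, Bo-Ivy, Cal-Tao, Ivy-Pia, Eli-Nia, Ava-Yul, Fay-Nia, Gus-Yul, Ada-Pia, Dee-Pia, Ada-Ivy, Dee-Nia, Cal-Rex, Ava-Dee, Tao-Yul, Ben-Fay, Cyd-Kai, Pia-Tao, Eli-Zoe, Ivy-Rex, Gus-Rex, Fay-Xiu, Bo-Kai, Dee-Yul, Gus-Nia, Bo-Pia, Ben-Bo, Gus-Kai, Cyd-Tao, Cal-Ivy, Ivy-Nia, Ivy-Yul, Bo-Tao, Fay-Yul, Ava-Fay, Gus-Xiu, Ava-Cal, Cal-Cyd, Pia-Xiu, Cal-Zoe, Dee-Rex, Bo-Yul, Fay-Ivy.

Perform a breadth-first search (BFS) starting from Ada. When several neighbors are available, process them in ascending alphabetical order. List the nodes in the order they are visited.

Ada → Ivy → Nia → Pia → Bo → Cal → Fay → Kai → Rex → Yul → Dee → Eli → Gus → Tao → Xiu → Ben → Ava → Cyd → Zoe

Visit Ada; enqueue Ivy, Nia, Pia → queue [Ivy, Nia, Pia]
Visit Ivy; enqueue Bo, Cal, Fay, Kai, Rex, Yul → queue [Nia, Pia, Bo, Cal, Fay, Kai, Rex, Yul]
Visit Nia; enqueue Dee, Eli, Gus → queue [Pia, Bo, Cal, Fay, Kai, Rex, Yul, Dee, Eli, Gus]
Visit Pia; enqueue Tao, Xiu → queue [Bo, Cal, Fay, Kai, Rex, Yul, Dee, Eli, Gus, Tao, Xiu]
Visit Bo; enqueue Ben → queue [Cal, Fay, Kai, Rex, Yul, Dee, Eli, Gus, Tao, Xiu, Ben]
Visit Cal; enqueue Ava, Cyd, Zoe → queue [Fay, Kai, Rex, Yul, Dee, Eli, Gus, Tao, Xiu, Ben, Ava, Cyd, Zoe]
Visit Fay → queue [Kai, Rex, Yul, Dee, Eli, Gus, Tao, Xiu, Ben, Ava, Cyd, Zoe]
Visit Kai → queue [Rex, Yul, Dee, Eli, Gus, Tao, Xiu, Ben, Ava, Cyd, Zoe]
Visit Rex → queue [Yul, Dee, Eli, Gus, Tao, Xiu, Ben, Ava, Cyd, Zoe]
Visit Yul → queue [Dee, Eli, Gus, Tao, Xiu, Ben, Ava, Cyd, Zoe]
Visit Dee → queue [Eli, Gus, Tao, Xiu, Ben, Ava, Cyd, Zoe]
Visit Eli → queue [Gus, Tao, Xiu, Ben, Ava, Cyd, Zoe]
Visit Gus → queue [Tao, Xiu, Ben, Ava, Cyd, Zoe]
Visit Tao → queue [Xiu, Ben, Ava, Cyd, Zoe]
Visit Xiu → queue [Ben, Ava, Cyd, Zoe]
Visit Ben → queue [Ava, Cyd, Zoe]
Visit Ava → queue [Cyd, Zoe]
Visit Cyd → queue [Zoe]
Visit Zoe → queue []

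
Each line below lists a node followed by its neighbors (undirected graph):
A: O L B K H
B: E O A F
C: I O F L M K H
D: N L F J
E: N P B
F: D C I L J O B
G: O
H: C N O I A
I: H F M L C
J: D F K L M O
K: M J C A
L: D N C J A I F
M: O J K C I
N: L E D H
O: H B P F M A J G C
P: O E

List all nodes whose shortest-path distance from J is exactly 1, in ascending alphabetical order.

D, F, K, L, M, O

Level 0: J
Level 1: D, F, K, L, M, O
Level 2: A, B, C, G, H, I, N, P
Level 3: E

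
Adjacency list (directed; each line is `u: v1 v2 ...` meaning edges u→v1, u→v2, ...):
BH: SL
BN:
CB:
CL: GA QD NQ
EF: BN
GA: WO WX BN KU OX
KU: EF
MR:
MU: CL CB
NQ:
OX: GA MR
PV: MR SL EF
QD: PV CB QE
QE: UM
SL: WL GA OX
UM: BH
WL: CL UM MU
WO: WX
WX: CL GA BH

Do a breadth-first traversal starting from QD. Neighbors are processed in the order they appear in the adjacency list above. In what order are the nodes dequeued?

QD → PV → CB → QE → MR → SL → EF → UM → WL → GA → OX → BN → BH → CL → MU → WO → WX → KU → NQ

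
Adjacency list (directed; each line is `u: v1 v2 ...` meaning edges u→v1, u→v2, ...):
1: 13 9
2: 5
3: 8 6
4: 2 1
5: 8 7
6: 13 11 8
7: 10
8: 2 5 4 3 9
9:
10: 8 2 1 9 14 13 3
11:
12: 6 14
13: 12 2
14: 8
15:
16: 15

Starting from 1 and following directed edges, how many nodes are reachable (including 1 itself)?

BFS from 1 visits: 1, 9, 13, 2, 12, 5, 6, 14, 7, 8, 11, 10, 3, 4
Reachable nodes: 14 of 16 total.

14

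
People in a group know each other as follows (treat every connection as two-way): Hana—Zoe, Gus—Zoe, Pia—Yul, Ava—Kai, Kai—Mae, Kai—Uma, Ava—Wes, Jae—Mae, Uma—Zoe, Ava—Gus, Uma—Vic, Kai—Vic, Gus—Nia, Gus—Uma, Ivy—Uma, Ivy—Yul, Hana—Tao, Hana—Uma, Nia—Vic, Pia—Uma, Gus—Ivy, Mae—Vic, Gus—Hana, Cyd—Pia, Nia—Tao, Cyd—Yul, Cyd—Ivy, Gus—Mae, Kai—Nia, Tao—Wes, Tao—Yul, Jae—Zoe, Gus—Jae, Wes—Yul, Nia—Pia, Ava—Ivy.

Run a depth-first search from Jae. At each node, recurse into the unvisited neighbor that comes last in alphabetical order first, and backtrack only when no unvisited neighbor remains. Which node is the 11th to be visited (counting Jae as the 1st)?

Visit Jae
Jae → Zoe
Zoe → Uma
Uma → Vic
Vic → Nia
Nia → Tao
Tao → Yul
Yul → Wes
Wes → Ava
Ava → Kai
Kai → Mae
Mae → Gus
Gus → Ivy
Ivy → Cyd
Cyd → Pia
Gus → Hana

Visit order: Jae, Zoe, Uma, Vic, Nia, Tao, Yul, Wes, Ava, Kai, Mae, Gus, Ivy, Cyd, Pia, Hana

Mae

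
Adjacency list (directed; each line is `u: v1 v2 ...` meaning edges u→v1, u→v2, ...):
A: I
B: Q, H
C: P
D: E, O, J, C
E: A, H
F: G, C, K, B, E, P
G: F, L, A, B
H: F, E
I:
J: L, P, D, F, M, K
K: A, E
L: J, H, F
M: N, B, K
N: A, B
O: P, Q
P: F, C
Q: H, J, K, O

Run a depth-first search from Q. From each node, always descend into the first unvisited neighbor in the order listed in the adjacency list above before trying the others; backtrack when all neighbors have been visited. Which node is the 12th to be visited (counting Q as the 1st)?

I

Visit Q
Q → H
H → F
F → G
G → L
L → J
J → P
P → C
J → D
D → E
E → A
A → I
D → O
J → M
M → N
N → B
M → K

Visit order: Q, H, F, G, L, J, P, C, D, E, A, I, O, M, N, B, K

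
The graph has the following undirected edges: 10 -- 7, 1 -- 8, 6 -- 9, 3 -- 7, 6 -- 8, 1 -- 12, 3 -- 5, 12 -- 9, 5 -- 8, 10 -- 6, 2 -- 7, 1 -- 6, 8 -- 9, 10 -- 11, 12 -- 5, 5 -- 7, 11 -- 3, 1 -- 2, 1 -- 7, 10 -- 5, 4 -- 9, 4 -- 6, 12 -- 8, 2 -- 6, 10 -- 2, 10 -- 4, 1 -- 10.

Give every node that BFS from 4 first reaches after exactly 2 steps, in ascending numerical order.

1, 2, 5, 7, 8, 11, 12

Level 0: 4
Level 1: 6, 9, 10
Level 2: 1, 2, 5, 7, 8, 11, 12
Level 3: 3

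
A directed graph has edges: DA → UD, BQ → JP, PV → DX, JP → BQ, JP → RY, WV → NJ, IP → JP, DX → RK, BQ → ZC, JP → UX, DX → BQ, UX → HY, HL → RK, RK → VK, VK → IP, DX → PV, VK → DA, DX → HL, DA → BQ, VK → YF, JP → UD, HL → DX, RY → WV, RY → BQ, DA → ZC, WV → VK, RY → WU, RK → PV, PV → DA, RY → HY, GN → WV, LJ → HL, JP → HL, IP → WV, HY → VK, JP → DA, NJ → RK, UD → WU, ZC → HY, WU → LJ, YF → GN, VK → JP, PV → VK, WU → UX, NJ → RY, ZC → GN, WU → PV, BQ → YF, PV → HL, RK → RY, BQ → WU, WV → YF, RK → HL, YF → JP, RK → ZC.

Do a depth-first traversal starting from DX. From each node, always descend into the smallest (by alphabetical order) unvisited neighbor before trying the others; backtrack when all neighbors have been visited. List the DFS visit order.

Visit DX
DX → BQ
BQ → JP
JP → DA
DA → UD
UD → WU
WU → LJ
LJ → HL
HL → RK
RK → PV
PV → VK
VK → IP
IP → WV
WV → NJ
NJ → RY
RY → HY
WV → YF
YF → GN
RK → ZC
WU → UX

DX, BQ, JP, DA, UD, WU, LJ, HL, RK, PV, VK, IP, WV, NJ, RY, HY, YF, GN, ZC, UX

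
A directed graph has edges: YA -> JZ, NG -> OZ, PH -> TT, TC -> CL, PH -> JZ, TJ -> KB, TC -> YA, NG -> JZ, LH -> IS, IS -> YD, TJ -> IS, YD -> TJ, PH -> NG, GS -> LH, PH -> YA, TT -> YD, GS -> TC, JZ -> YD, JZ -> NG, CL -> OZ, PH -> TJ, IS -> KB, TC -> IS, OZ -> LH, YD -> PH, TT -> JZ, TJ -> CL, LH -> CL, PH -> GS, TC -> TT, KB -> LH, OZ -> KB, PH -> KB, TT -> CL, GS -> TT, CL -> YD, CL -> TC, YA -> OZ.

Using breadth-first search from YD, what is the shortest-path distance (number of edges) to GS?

Level 0: YD
Level 1: PH, TJ
Level 2: CL, GS, IS, JZ, KB, NG, TT, YA
Level 3: LH, OZ, TC
GS first appears at level 2.

2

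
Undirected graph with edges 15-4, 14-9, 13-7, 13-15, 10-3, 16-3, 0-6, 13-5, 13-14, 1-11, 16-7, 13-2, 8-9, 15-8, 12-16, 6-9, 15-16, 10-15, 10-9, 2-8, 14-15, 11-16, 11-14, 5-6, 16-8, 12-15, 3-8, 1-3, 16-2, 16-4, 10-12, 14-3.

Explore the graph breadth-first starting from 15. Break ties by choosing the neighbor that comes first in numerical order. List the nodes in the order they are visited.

15, 4, 8, 10, 12, 13, 14, 16, 2, 3, 9, 5, 7, 11, 1, 6, 0

Visit 15; enqueue 4, 8, 10, 12, 13, 14, 16 → queue [4, 8, 10, 12, 13, 14, 16]
Visit 4 → queue [8, 10, 12, 13, 14, 16]
Visit 8; enqueue 2, 3, 9 → queue [10, 12, 13, 14, 16, 2, 3, 9]
Visit 10 → queue [12, 13, 14, 16, 2, 3, 9]
Visit 12 → queue [13, 14, 16, 2, 3, 9]
Visit 13; enqueue 5, 7 → queue [14, 16, 2, 3, 9, 5, 7]
Visit 14; enqueue 11 → queue [16, 2, 3, 9, 5, 7, 11]
Visit 16 → queue [2, 3, 9, 5, 7, 11]
Visit 2 → queue [3, 9, 5, 7, 11]
Visit 3; enqueue 1 → queue [9, 5, 7, 11, 1]
Visit 9; enqueue 6 → queue [5, 7, 11, 1, 6]
Visit 5 → queue [7, 11, 1, 6]
Visit 7 → queue [11, 1, 6]
Visit 11 → queue [1, 6]
Visit 1 → queue [6]
Visit 6; enqueue 0 → queue [0]
Visit 0 → queue []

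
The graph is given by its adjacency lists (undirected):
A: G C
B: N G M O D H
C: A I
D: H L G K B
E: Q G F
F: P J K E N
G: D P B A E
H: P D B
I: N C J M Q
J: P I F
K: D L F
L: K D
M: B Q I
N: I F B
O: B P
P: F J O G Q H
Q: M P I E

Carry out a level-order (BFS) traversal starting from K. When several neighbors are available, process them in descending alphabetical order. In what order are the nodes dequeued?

K -> L -> F -> D -> P -> N -> J -> E -> H -> G -> B -> Q -> O -> I -> A -> M -> C

Visit K; enqueue L, F, D → queue [L, F, D]
Visit L → queue [F, D]
Visit F; enqueue P, N, J, E → queue [D, P, N, J, E]
Visit D; enqueue H, G, B → queue [P, N, J, E, H, G, B]
Visit P; enqueue Q, O → queue [N, J, E, H, G, B, Q, O]
Visit N; enqueue I → queue [J, E, H, G, B, Q, O, I]
Visit J → queue [E, H, G, B, Q, O, I]
Visit E → queue [H, G, B, Q, O, I]
Visit H → queue [G, B, Q, O, I]
Visit G; enqueue A → queue [B, Q, O, I, A]
Visit B; enqueue M → queue [Q, O, I, A, M]
Visit Q → queue [O, I, A, M]
Visit O → queue [I, A, M]
Visit I; enqueue C → queue [A, M, C]
Visit A → queue [M, C]
Visit M → queue [C]
Visit C → queue []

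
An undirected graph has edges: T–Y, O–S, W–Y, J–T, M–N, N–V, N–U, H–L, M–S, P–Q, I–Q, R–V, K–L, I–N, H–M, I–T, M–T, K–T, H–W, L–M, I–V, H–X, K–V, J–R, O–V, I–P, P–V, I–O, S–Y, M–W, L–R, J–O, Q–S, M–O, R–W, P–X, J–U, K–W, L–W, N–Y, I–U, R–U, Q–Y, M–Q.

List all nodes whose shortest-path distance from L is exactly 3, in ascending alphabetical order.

I, P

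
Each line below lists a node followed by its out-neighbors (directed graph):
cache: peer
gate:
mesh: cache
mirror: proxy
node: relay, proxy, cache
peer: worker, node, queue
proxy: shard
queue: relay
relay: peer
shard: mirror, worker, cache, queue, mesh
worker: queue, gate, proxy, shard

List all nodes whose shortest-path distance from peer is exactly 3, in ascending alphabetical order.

mesh, mirror

Level 0: peer
Level 1: node, queue, worker
Level 2: cache, gate, proxy, relay, shard
Level 3: mesh, mirror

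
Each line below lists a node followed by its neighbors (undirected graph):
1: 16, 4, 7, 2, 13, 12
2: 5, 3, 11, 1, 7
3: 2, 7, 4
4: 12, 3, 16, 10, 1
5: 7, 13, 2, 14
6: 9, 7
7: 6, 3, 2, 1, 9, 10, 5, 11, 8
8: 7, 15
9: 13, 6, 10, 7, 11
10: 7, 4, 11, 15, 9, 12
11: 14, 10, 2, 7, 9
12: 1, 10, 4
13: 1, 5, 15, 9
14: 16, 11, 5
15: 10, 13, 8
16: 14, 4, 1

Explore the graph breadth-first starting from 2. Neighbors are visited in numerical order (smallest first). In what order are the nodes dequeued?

2 1 3 5 7 11 4 12 13 16 14 6 8 9 10 15

Visit 2; enqueue 1, 3, 5, 7, 11 → queue [1, 3, 5, 7, 11]
Visit 1; enqueue 4, 12, 13, 16 → queue [3, 5, 7, 11, 4, 12, 13, 16]
Visit 3 → queue [5, 7, 11, 4, 12, 13, 16]
Visit 5; enqueue 14 → queue [7, 11, 4, 12, 13, 16, 14]
Visit 7; enqueue 6, 8, 9, 10 → queue [11, 4, 12, 13, 16, 14, 6, 8, 9, 10]
Visit 11 → queue [4, 12, 13, 16, 14, 6, 8, 9, 10]
Visit 4 → queue [12, 13, 16, 14, 6, 8, 9, 10]
Visit 12 → queue [13, 16, 14, 6, 8, 9, 10]
Visit 13; enqueue 15 → queue [16, 14, 6, 8, 9, 10, 15]
Visit 16 → queue [14, 6, 8, 9, 10, 15]
Visit 14 → queue [6, 8, 9, 10, 15]
Visit 6 → queue [8, 9, 10, 15]
Visit 8 → queue [9, 10, 15]
Visit 9 → queue [10, 15]
Visit 10 → queue [15]
Visit 15 → queue []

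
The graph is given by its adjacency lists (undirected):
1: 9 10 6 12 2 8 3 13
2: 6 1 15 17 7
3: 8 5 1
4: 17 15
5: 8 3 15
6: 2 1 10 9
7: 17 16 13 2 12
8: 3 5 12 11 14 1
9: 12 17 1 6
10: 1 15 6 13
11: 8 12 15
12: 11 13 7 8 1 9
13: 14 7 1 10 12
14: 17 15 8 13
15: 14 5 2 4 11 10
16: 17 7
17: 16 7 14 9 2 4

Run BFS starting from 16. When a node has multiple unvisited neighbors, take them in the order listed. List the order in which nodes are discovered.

Visit 16; enqueue 17, 7 → queue [17, 7]
Visit 17; enqueue 14, 9, 2, 4 → queue [7, 14, 9, 2, 4]
Visit 7; enqueue 13, 12 → queue [14, 9, 2, 4, 13, 12]
Visit 14; enqueue 15, 8 → queue [9, 2, 4, 13, 12, 15, 8]
Visit 9; enqueue 1, 6 → queue [2, 4, 13, 12, 15, 8, 1, 6]
Visit 2 → queue [4, 13, 12, 15, 8, 1, 6]
Visit 4 → queue [13, 12, 15, 8, 1, 6]
Visit 13; enqueue 10 → queue [12, 15, 8, 1, 6, 10]
Visit 12; enqueue 11 → queue [15, 8, 1, 6, 10, 11]
Visit 15; enqueue 5 → queue [8, 1, 6, 10, 11, 5]
Visit 8; enqueue 3 → queue [1, 6, 10, 11, 5, 3]
Visit 1 → queue [6, 10, 11, 5, 3]
Visit 6 → queue [10, 11, 5, 3]
Visit 10 → queue [11, 5, 3]
Visit 11 → queue [5, 3]
Visit 5 → queue [3]
Visit 3 → queue []

16 -> 17 -> 7 -> 14 -> 9 -> 2 -> 4 -> 13 -> 12 -> 15 -> 8 -> 1 -> 6 -> 10 -> 11 -> 5 -> 3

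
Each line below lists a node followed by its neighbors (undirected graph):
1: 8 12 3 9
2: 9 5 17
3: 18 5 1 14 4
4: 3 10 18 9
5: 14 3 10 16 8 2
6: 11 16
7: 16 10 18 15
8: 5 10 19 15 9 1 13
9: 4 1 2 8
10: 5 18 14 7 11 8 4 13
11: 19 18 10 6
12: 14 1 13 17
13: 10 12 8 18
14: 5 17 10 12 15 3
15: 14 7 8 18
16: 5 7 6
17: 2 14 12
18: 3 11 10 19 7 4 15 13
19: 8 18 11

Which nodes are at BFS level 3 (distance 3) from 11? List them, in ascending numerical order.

Level 0: 11
Level 1: 6, 10, 18, 19
Level 2: 3, 4, 5, 7, 8, 13, 14, 15, 16
Level 3: 1, 2, 9, 12, 17

1, 2, 9, 12, 17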